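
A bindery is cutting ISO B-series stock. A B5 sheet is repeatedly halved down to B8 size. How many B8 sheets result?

B5 = 176 × 250 mm; B8 = 62 × 88 mm.
Each halving step doubles the count; 3 steps from B5 to B8.
2^3 = 8.

8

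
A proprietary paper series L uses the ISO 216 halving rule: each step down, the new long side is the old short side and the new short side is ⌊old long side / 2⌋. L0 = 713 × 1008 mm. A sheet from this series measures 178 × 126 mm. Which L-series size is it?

L5

L0: 713 × 1008 mm
L1: 504 × 713 mm
L2: 356 × 504 mm
L3: 252 × 356 mm
L4: 178 × 252 mm
L5: 126 × 178 mm
L6: 89 × 126 mm
→ matches L5.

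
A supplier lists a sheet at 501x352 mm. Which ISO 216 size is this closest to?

Aspect ratio 501/352 ≈ 1.423 — close to the ISO √2 ≈ 1.414.
In the B-series (B0 = 1000 × 1414 mm): B3 = 353 × 500 mm.
Off by 2 mm total — nearest standard size.

B3 (353 × 500 mm)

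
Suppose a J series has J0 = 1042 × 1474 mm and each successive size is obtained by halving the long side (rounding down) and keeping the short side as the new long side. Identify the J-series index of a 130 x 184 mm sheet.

J6

J0: 1042 × 1474 mm
J1: 737 × 1042 mm
J2: 521 × 737 mm
J3: 368 × 521 mm
J4: 260 × 368 mm
J5: 184 × 260 mm
J6: 130 × 184 mm
J7: 92 × 130 mm
→ matches J6.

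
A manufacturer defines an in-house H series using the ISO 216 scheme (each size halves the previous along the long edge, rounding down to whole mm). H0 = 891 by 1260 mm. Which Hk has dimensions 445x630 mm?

H2

H0: 891 × 1260 mm
H1: 630 × 891 mm
H2: 445 × 630 mm
H3: 315 × 445 mm
→ matches H2.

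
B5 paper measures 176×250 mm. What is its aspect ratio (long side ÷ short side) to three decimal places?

1.420

250 / 176 = 1.420
ISO 216 targets √2 ≈ 1.414; the +0.006 deviation is from mm rounding.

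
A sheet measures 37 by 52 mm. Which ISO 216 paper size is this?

Aspect ratio 52/37 ≈ 1.405 — close to the ISO √2 ≈ 1.414.
In the A-series (A0 area = 1 m²): A9 = 37 × 52 mm.

A9 (37 × 52 mm)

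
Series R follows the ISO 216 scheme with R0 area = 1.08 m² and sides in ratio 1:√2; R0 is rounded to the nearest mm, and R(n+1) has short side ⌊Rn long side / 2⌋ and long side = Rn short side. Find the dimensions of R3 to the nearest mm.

309 × 437 mm

Let R0's short side be w mm. w · w√2 = 1.08 m² = 1,080,000 mm², so w ≈ 873.9 mm and w√2 ≈ 1235.9 mm → R0 = 874 × 1236 mm.
R1: ⌊1236/2⌋ × 874 = 618 × 874 mm
R2: ⌊874/2⌋ × 618 = 437 × 618 mm
R3: ⌊618/2⌋ × 437 = 309 × 437 mm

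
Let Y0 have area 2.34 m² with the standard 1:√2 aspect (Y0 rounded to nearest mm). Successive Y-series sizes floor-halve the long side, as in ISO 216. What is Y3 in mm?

Let Y0's short side be w mm. w · w√2 = 2.34 m² = 2,340,000 mm², so w ≈ 1286.3 mm and w√2 ≈ 1819.1 mm → Y0 = 1286 × 1819 mm.
Y1: ⌊1819/2⌋ × 1286 = 909 × 1286 mm
Y2: ⌊1286/2⌋ × 909 = 643 × 909 mm
Y3: ⌊909/2⌋ × 643 = 454 × 643 mm

454 × 643 mm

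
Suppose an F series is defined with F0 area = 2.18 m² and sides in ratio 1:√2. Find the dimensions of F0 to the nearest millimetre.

Let the short side be w mm. Then w · w√2 = 2.18 m² = 2,180,000 mm².
w² = 2,180,000/√2, so w ≈ 1241.6 mm; long side = w√2 ≈ 1755.8 mm.

1242 × 1756 mm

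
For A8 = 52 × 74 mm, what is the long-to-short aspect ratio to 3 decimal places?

1.423

74 / 52 = 1.423
ISO 216 targets √2 ≈ 1.414; the +0.009 deviation is from mm rounding.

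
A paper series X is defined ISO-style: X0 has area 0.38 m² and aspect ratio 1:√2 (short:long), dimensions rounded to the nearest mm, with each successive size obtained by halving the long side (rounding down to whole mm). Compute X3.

183 × 259 mm

Let X0's short side be w mm. w · w√2 = 0.38 m² = 380,000 mm², so w ≈ 518.4 mm and w√2 ≈ 733.1 mm → X0 = 518 × 733 mm.
X1: ⌊733/2⌋ × 518 = 366 × 518 mm
X2: ⌊518/2⌋ × 366 = 259 × 366 mm
X3: ⌊366/2⌋ × 259 = 183 × 259 mm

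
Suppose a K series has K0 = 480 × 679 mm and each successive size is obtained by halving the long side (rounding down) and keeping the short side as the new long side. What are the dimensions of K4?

K1: ⌊679/2⌋ × 480 = 339 × 480 mm
K2: ⌊480/2⌋ × 339 = 240 × 339 mm
K3: ⌊339/2⌋ × 240 = 169 × 240 mm
K4: ⌊240/2⌋ × 169 = 120 × 169 mm

120 × 169 mm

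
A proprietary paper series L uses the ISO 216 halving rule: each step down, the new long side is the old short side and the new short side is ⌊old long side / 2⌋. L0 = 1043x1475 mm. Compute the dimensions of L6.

L1: ⌊1475/2⌋ × 1043 = 737 × 1043 mm
L2: ⌊1043/2⌋ × 737 = 521 × 737 mm
L3: ⌊737/2⌋ × 521 = 368 × 521 mm
L4: ⌊521/2⌋ × 368 = 260 × 368 mm
L5: ⌊368/2⌋ × 260 = 184 × 260 mm
L6: ⌊260/2⌋ × 184 = 130 × 184 mm

130 × 184 mm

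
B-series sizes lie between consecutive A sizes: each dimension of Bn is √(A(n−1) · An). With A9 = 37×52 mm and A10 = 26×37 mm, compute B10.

Short side: √(37 · 26) = √962 ≈ 31.0 → 31 mm
Long side: √(52 · 37) = √1924 ≈ 43.9 → 44 mm

31 × 44 mm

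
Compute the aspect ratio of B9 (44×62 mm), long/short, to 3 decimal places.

1.409

62 / 44 = 1.409
ISO 216 targets √2 ≈ 1.414; the -0.005 deviation is from mm rounding.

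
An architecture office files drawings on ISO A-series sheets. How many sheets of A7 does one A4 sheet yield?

8

Each ISO step halves the sheet: 1 × A4 → 2 × A5 → 4 × A6 → 8 × A7
From A4 to A7 is 3 halving steps: 2^3 = 8.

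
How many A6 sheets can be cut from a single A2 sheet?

16

Each ISO step halves the sheet: 1 × A2 → 2 × A3 → 4 × A4 → 8 × A5 → …
From A2 to A6 is 4 halving steps: 2^4 = 16.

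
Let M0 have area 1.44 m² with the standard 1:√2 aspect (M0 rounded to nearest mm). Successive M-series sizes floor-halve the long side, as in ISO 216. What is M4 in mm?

252 × 356 mm

Let M0's short side be w mm. w · w√2 = 1.44 m² = 1,440,000 mm², so w ≈ 1009.1 mm and w√2 ≈ 1427.0 mm → M0 = 1009 × 1427 mm.
M1: ⌊1427/2⌋ × 1009 = 713 × 1009 mm
M2: ⌊1009/2⌋ × 713 = 504 × 713 mm
M3: ⌊713/2⌋ × 504 = 356 × 504 mm
M4: ⌊504/2⌋ × 356 = 252 × 356 mm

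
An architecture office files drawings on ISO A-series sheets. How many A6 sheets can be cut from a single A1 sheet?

32

Each ISO step halves the sheet: 1 × A1 → 2 × A2 → 4 × A3 → 8 × A4 → …
From A1 to A6 is 5 halving steps: 2^5 = 32.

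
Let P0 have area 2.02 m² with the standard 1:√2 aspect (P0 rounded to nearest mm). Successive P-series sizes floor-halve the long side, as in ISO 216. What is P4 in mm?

298 × 422 mm

Let P0's short side be w mm. w · w√2 = 2.02 m² = 2,020,000 mm², so w ≈ 1195.1 mm and w√2 ≈ 1690.2 mm → P0 = 1195 × 1690 mm.
P1: ⌊1690/2⌋ × 1195 = 845 × 1195 mm
P2: ⌊1195/2⌋ × 845 = 597 × 845 mm
P3: ⌊845/2⌋ × 597 = 422 × 597 mm
P4: ⌊597/2⌋ × 422 = 298 × 422 mm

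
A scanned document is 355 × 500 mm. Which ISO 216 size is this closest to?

B3 (353 × 500 mm)

Aspect ratio 500/355 ≈ 1.408 — close to the ISO √2 ≈ 1.414.
In the B-series (B0 = 1000 × 1414 mm): B3 = 353 × 500 mm.
Off by 2 mm total — nearest standard size.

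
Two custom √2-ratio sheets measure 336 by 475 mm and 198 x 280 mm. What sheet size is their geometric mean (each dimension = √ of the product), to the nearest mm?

Short side: √(336 · 198) = √66528 ≈ 257.9 → 258 mm
Long side: √(475 · 280) = √133000 ≈ 364.7 → 365 mm

258 × 365 mm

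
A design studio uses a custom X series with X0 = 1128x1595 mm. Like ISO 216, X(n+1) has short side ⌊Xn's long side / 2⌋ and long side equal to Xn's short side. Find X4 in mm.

282 × 398 mm

X1: ⌊1595/2⌋ × 1128 = 797 × 1128 mm
X2: ⌊1128/2⌋ × 797 = 564 × 797 mm
X3: ⌊797/2⌋ × 564 = 398 × 564 mm
X4: ⌊564/2⌋ × 398 = 282 × 398 mm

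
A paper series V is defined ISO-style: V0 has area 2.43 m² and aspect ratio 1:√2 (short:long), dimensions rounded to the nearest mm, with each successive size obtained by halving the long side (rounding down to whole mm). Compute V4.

327 × 463 mm

Let V0's short side be w mm. w · w√2 = 2.43 m² = 2,430,000 mm², so w ≈ 1310.8 mm and w√2 ≈ 1853.8 mm → V0 = 1311 × 1854 mm.
V1: ⌊1854/2⌋ × 1311 = 927 × 1311 mm
V2: ⌊1311/2⌋ × 927 = 655 × 927 mm
V3: ⌊927/2⌋ × 655 = 463 × 655 mm
V4: ⌊655/2⌋ × 463 = 327 × 463 mm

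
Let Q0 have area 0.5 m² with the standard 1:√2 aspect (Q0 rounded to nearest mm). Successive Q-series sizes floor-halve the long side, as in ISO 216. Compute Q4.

148 × 210 mm

Let Q0's short side be w mm. w · w√2 = 0.5 m² = 500,000 mm², so w ≈ 594.6 mm and w√2 ≈ 840.9 mm → Q0 = 595 × 841 mm.
Q1: ⌊841/2⌋ × 595 = 420 × 595 mm
Q2: ⌊595/2⌋ × 420 = 297 × 420 mm
Q3: ⌊420/2⌋ × 297 = 210 × 297 mm
Q4: ⌊297/2⌋ × 210 = 148 × 210 mm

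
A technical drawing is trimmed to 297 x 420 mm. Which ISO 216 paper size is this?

A3 (297 × 420 mm)

Aspect ratio 420/297 ≈ 1.414 — close to the ISO √2 ≈ 1.414.
In the A-series (A0 area = 1 m²): A3 = 297 × 420 mm.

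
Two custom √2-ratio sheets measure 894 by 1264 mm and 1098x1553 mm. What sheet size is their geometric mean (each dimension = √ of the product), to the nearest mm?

Short side: √(894 · 1098) = √981612 ≈ 990.8 → 991 mm
Long side: √(1264 · 1553) = √1962992 ≈ 1401.1 → 1401 mm

991 × 1401 mm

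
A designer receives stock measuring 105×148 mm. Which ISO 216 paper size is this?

A6 (105 × 148 mm)

Aspect ratio 148/105 ≈ 1.410 — close to the ISO √2 ≈ 1.414.
In the A-series (A0 area = 1 m²): A6 = 105 × 148 mm.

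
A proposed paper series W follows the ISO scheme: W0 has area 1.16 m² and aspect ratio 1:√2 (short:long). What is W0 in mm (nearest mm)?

Let the short side be w mm. Then w · w√2 = 1.16 m² = 1,160,000 mm².
w² = 1,160,000/√2, so w ≈ 905.7 mm; long side = w√2 ≈ 1280.8 mm.

906 × 1281 mm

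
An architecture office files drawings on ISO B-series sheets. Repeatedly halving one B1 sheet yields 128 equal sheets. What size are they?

B8

128 = 2^7, so 7 halving steps.
B1 → B2 → … → B8 after 7 steps.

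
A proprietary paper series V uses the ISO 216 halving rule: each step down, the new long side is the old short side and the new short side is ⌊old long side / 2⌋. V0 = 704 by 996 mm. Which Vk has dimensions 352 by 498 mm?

V2

V0: 704 × 996 mm
V1: 498 × 704 mm
V2: 352 × 498 mm
V3: 249 × 352 mm
→ matches V2.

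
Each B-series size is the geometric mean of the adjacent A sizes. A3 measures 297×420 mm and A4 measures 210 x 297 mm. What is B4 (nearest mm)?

Short side: √(297 · 210) = √62370 ≈ 249.7 → 250 mm
Long side: √(420 · 297) = √124740 ≈ 353.2 → 353 mm

250 × 353 mm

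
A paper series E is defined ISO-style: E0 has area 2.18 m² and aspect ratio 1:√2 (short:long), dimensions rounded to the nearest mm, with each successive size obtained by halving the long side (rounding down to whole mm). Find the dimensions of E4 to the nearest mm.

Let E0's short side be w mm. w · w√2 = 2.18 m² = 2,180,000 mm², so w ≈ 1241.6 mm and w√2 ≈ 1755.8 mm → E0 = 1242 × 1756 mm.
E1: ⌊1756/2⌋ × 1242 = 878 × 1242 mm
E2: ⌊1242/2⌋ × 878 = 621 × 878 mm
E3: ⌊878/2⌋ × 621 = 439 × 621 mm
E4: ⌊621/2⌋ × 439 = 310 × 439 mm

310 × 439 mm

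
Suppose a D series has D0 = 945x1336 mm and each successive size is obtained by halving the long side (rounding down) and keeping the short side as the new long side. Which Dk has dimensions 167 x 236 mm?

D5

D0: 945 × 1336 mm
D1: 668 × 945 mm
D2: 472 × 668 mm
D3: 334 × 472 mm
D4: 236 × 334 mm
D5: 167 × 236 mm
D6: 118 × 167 mm
→ matches D5.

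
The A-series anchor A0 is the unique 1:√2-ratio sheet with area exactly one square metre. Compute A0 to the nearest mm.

Let the short side be w mm. Then the long side is w√2 and w · w√2 = 10⁶ mm².
w² = 10⁶/√2, so w = 1000 / 2^(1/4) ≈ 840.9 mm; long side = 1000 · 2^(1/4) ≈ 1189.2 mm.

841 × 1189 mm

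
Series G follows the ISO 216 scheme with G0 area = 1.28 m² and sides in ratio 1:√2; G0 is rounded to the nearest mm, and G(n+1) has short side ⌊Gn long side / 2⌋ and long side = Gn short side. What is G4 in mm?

237 × 336 mm

Let G0's short side be w mm. w · w√2 = 1.28 m² = 1,280,000 mm², so w ≈ 951.4 mm and w√2 ≈ 1345.4 mm → G0 = 951 × 1345 mm.
G1: ⌊1345/2⌋ × 951 = 672 × 951 mm
G2: ⌊951/2⌋ × 672 = 475 × 672 mm
G3: ⌊672/2⌋ × 475 = 336 × 475 mm
G4: ⌊475/2⌋ × 336 = 237 × 336 mm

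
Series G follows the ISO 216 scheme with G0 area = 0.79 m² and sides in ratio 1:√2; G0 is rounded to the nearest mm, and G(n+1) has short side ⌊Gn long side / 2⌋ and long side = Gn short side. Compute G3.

Let G0's short side be w mm. w · w√2 = 0.79 m² = 790,000 mm², so w ≈ 747.4 mm and w√2 ≈ 1057.0 mm → G0 = 747 × 1057 mm.
G1: ⌊1057/2⌋ × 747 = 528 × 747 mm
G2: ⌊747/2⌋ × 528 = 373 × 528 mm
G3: ⌊528/2⌋ × 373 = 264 × 373 mm

264 × 373 mm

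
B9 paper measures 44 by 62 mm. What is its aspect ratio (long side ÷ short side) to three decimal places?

1.409

62 / 44 = 1.409
ISO 216 targets √2 ≈ 1.414; the -0.005 deviation is from mm rounding.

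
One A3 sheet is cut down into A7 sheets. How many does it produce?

Each ISO step halves the sheet: 1 × A3 → 2 × A4 → 4 × A5 → 8 × A6 → …
From A3 to A7 is 4 halving steps: 2^4 = 16.

16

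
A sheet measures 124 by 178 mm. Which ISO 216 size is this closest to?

B6 (125 × 176 mm)

Aspect ratio 178/124 ≈ 1.435 (ISO target is √2 ≈ 1.414).
In the B-series (B0 = 1000 × 1414 mm): B6 = 125 × 176 mm.
Off by 3 mm total — nearest standard size.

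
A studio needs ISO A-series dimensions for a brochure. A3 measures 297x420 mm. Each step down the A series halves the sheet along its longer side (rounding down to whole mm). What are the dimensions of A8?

52 × 74 mm

A4: ⌊420/2⌋ × 297 = 210 × 297 mm
A5: ⌊297/2⌋ × 210 = 148 × 210 mm
A6: ⌊210/2⌋ × 148 = 105 × 148 mm
A7: ⌊148/2⌋ × 105 = 74 × 105 mm
A8: ⌊105/2⌋ × 74 = 52 × 74 mm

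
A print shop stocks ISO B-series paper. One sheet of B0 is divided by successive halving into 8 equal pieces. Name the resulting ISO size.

B3

8 = 2^3, so 3 halving steps.
B0 → B1 → … → B3 after 3 steps.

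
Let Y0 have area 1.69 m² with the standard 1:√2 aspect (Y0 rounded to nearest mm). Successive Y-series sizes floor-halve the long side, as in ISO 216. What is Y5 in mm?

193 × 273 mm

Let Y0's short side be w mm. w · w√2 = 1.69 m² = 1,690,000 mm², so w ≈ 1093.2 mm and w√2 ≈ 1546.0 mm → Y0 = 1093 × 1546 mm.
Y1: ⌊1546/2⌋ × 1093 = 773 × 1093 mm
Y2: ⌊1093/2⌋ × 773 = 546 × 773 mm
Y3: ⌊773/2⌋ × 546 = 386 × 546 mm
Y4: ⌊546/2⌋ × 386 = 273 × 386 mm
Y5: ⌊386/2⌋ × 273 = 193 × 273 mm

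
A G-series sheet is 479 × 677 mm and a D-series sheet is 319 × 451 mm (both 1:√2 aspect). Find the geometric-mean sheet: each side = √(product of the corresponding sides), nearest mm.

391 × 553 mm

Short side: √(479 · 319) = √152801 ≈ 390.9 → 391 mm
Long side: √(677 · 451) = √305327 ≈ 552.6 → 553 mm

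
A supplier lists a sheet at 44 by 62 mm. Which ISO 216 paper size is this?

B9 (44 × 62 mm)

Aspect ratio 62/44 ≈ 1.409 — close to the ISO √2 ≈ 1.414.
In the B-series (B0 = 1000 × 1414 mm): B9 = 44 × 62 mm.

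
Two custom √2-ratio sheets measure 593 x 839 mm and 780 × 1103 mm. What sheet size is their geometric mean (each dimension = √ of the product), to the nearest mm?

Short side: √(593 · 780) = √462540 ≈ 680.1 → 680 mm
Long side: √(839 · 1103) = √925417 ≈ 962.0 → 962 mm

680 × 962 mm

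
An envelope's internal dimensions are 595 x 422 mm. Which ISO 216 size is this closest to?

Aspect ratio 595/422 ≈ 1.410 — close to the ISO √2 ≈ 1.414.
In the A-series (A0 area = 1 m²): A2 = 420 × 594 mm.
Off by 3 mm total — nearest standard size.

A2 (420 × 594 mm)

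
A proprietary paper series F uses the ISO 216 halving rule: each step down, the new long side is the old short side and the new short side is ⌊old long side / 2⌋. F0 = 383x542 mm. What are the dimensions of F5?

F1 = 271 × 383 mm (from F0 by 1 halving).
F2: ⌊383/2⌋ × 271 = 191 × 271 mm
F3: ⌊271/2⌋ × 191 = 135 × 191 mm
F4: ⌊191/2⌋ × 135 = 95 × 135 mm
F5: ⌊135/2⌋ × 95 = 67 × 95 mm

67 × 95 mm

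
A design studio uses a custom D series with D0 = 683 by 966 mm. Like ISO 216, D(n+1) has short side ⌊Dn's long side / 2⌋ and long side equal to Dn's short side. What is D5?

120 × 170 mm

D1 = 483 × 683 mm (from D0 by 1 halving).
D2: ⌊683/2⌋ × 483 = 341 × 483 mm
D3: ⌊483/2⌋ × 341 = 241 × 341 mm
D4: ⌊341/2⌋ × 241 = 170 × 241 mm
D5: ⌊241/2⌋ × 170 = 120 × 170 mm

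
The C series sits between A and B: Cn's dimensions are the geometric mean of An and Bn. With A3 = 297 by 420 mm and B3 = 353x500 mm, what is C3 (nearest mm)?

Short side: √(297 · 353) = √104841 ≈ 323.8 → 324 mm
Long side: √(420 · 500) = √210000 ≈ 458.3 → 458 mm

324 × 458 mm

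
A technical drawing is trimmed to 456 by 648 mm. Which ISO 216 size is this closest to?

Aspect ratio 648/456 ≈ 1.421 — close to the ISO √2 ≈ 1.414.
In the C-series (envelope sizes, between A and B): C2 = 458 × 648 mm.
Off by 2 mm total — nearest standard size.

C2 (458 × 648 mm)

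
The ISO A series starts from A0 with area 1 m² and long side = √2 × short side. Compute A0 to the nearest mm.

841 × 1189 mm

Let the short side be w mm. Then the long side is w√2 and w · w√2 = 10⁶ mm².
w² = 10⁶/√2, so w = 1000 / 2^(1/4) ≈ 840.9 mm; long side = 1000 · 2^(1/4) ≈ 1189.2 mm.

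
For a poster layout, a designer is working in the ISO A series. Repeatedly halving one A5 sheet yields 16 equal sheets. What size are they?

16 = 2^4, so 4 halving steps.
A5 → A6 → … → A9 after 4 steps.

A9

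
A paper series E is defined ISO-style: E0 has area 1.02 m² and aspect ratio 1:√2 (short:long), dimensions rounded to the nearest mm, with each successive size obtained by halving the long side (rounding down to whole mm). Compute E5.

Let E0's short side be w mm. w · w√2 = 1.02 m² = 1,020,000 mm², so w ≈ 849.3 mm and w√2 ≈ 1201.0 mm → E0 = 849 × 1201 mm.
E1: ⌊1201/2⌋ × 849 = 600 × 849 mm
E2: ⌊849/2⌋ × 600 = 424 × 600 mm
E3: ⌊600/2⌋ × 424 = 300 × 424 mm
E4: ⌊424/2⌋ × 300 = 212 × 300 mm
E5: ⌊300/2⌋ × 212 = 150 × 212 mm

150 × 212 mm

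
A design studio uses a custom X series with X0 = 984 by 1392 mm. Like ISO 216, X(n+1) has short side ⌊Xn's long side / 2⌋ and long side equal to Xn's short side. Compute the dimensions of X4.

X1: ⌊1392/2⌋ × 984 = 696 × 984 mm
X2: ⌊984/2⌋ × 696 = 492 × 696 mm
X3: ⌊696/2⌋ × 492 = 348 × 492 mm
X4: ⌊492/2⌋ × 348 = 246 × 348 mm

246 × 348 mm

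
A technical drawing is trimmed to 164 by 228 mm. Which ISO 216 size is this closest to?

Aspect ratio 228/164 ≈ 1.390 (ISO target is √2 ≈ 1.414).
In the C-series (envelope sizes, between A and B): C5 = 162 × 229 mm.
Off by 3 mm total — nearest standard size.

C5 (162 × 229 mm)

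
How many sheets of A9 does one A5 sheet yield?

16

Each ISO step halves the sheet: 1 × A5 → 2 × A6 → 4 × A7 → 8 × A8 → …
From A5 to A9 is 4 halving steps: 2^4 = 16.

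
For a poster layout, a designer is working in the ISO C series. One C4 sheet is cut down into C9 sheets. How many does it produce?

Each ISO step halves the sheet: 1 × C4 → 2 × C5 → 4 × C6 → 8 × C7 → …
From C4 to C9 is 5 halving steps: 2^5 = 32.

32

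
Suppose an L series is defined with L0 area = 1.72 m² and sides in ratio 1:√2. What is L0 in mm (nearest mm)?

Let the short side be w mm. Then w · w√2 = 1.72 m² = 1,720,000 mm².
w² = 1,720,000/√2, so w ≈ 1102.8 mm; long side = w√2 ≈ 1559.6 mm.

1103 × 1560 mm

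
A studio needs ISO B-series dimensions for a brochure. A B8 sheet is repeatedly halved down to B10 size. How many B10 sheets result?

B8 = 62 × 88 mm; B10 = 31 × 44 mm.
Each halving step doubles the count; 2 steps from B8 to B10.
2^2 = 4.

4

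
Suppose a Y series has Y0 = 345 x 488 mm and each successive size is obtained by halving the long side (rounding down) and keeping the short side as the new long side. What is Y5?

Y1 = 244 × 345 mm (from Y0 by 1 halving).
Y2: ⌊345/2⌋ × 244 = 172 × 244 mm
Y3: ⌊244/2⌋ × 172 = 122 × 172 mm
Y4: ⌊172/2⌋ × 122 = 86 × 122 mm
Y5: ⌊122/2⌋ × 86 = 61 × 86 mm

61 × 86 mm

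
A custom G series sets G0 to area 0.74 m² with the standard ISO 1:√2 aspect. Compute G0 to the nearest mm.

723 × 1023 mm

Let the short side be w mm. Then w · w√2 = 0.74 m² = 740,000 mm².
w² = 740,000/√2, so w ≈ 723.4 mm; long side = w√2 ≈ 1023.0 mm.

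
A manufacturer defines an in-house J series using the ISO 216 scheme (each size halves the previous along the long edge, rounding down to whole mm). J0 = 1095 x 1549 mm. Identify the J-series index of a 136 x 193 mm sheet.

J6

J0: 1095 × 1549 mm
J1: 774 × 1095 mm
J2: 547 × 774 mm
J3: 387 × 547 mm
J4: 273 × 387 mm
J5: 193 × 273 mm
J6: 136 × 193 mm
J7: 96 × 136 mm
→ matches J6.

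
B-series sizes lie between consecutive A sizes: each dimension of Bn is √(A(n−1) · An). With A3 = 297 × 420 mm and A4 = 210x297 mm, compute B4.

Short side: √(297 · 210) = √62370 ≈ 249.7 → 250 mm
Long side: √(420 · 297) = √124740 ≈ 353.2 → 353 mm

250 × 353 mm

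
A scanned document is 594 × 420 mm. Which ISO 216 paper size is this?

Aspect ratio 594/420 ≈ 1.414 — close to the ISO √2 ≈ 1.414.
In the A-series (A0 area = 1 m²): A2 = 420 × 594 mm.

A2 (420 × 594 mm)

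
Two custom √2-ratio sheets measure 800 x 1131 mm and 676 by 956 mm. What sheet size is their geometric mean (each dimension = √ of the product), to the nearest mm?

735 × 1040 mm

Short side: √(800 · 676) = √540800 ≈ 735.4 → 735 mm
Long side: √(1131 · 956) = √1081236 ≈ 1039.8 → 1040 mm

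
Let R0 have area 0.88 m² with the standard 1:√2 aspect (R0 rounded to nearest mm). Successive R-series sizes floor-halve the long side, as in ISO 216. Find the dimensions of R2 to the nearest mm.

Let R0's short side be w mm. w · w√2 = 0.88 m² = 880,000 mm², so w ≈ 788.8 mm and w√2 ≈ 1115.6 mm → R0 = 789 × 1116 mm.
R1: ⌊1116/2⌋ × 789 = 558 × 789 mm
R2: ⌊789/2⌋ × 558 = 394 × 558 mm

394 × 558 mm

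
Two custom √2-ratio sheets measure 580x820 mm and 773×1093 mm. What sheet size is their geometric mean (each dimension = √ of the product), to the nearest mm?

670 × 947 mm

Short side: √(580 · 773) = √448340 ≈ 669.6 → 670 mm
Long side: √(820 · 1093) = √896260 ≈ 946.7 → 947 mm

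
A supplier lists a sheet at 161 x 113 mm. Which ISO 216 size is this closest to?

Aspect ratio 161/113 ≈ 1.425 — close to the ISO √2 ≈ 1.414.
In the C-series (envelope sizes, between A and B): C6 = 114 × 162 mm.
Off by 2 mm total — nearest standard size.

C6 (114 × 162 mm)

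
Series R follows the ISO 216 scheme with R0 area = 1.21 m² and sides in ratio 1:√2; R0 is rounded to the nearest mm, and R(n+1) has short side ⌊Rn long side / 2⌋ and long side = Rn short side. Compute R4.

Let R0's short side be w mm. w · w√2 = 1.21 m² = 1,210,000 mm², so w ≈ 925.0 mm and w√2 ≈ 1308.1 mm → R0 = 925 × 1308 mm.
R1: ⌊1308/2⌋ × 925 = 654 × 925 mm
R2: ⌊925/2⌋ × 654 = 462 × 654 mm
R3: ⌊654/2⌋ × 462 = 327 × 462 mm
R4: ⌊462/2⌋ × 327 = 231 × 327 mm

231 × 327 mm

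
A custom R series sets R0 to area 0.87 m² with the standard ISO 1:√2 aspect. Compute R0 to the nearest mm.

784 × 1109 mm

Let the short side be w mm. Then w · w√2 = 0.87 m² = 870,000 mm².
w² = 870,000/√2, so w ≈ 784.3 mm; long side = w√2 ≈ 1109.2 mm.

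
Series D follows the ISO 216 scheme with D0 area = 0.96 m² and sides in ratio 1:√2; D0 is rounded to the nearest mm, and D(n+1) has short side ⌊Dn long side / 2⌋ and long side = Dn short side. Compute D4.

206 × 291 mm

Let D0's short side be w mm. w · w√2 = 0.96 m² = 960,000 mm², so w ≈ 823.9 mm and w√2 ≈ 1165.2 mm → D0 = 824 × 1165 mm.
D1: ⌊1165/2⌋ × 824 = 582 × 824 mm
D2: ⌊824/2⌋ × 582 = 412 × 582 mm
D3: ⌊582/2⌋ × 412 = 291 × 412 mm
D4: ⌊412/2⌋ × 291 = 206 × 291 mm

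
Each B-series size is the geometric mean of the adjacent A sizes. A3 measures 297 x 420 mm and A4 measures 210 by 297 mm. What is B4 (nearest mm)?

Short side: √(297 · 210) = √62370 ≈ 249.7 → 250 mm
Long side: √(420 · 297) = √124740 ≈ 353.2 → 353 mm

250 × 353 mm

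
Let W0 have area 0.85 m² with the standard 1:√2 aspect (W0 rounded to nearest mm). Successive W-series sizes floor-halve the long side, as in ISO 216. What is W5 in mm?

137 × 193 mm

Let W0's short side be w mm. w · w√2 = 0.85 m² = 850,000 mm², so w ≈ 775.3 mm and w√2 ≈ 1096.4 mm → W0 = 775 × 1096 mm.
W1: ⌊1096/2⌋ × 775 = 548 × 775 mm
W2: ⌊775/2⌋ × 548 = 387 × 548 mm
W3: ⌊548/2⌋ × 387 = 274 × 387 mm
W4: ⌊387/2⌋ × 274 = 193 × 274 mm
W5: ⌊274/2⌋ × 193 = 137 × 193 mm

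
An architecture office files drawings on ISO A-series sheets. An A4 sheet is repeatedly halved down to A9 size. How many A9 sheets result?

Each ISO step halves the sheet: 1 × A4 → 2 × A5 → 4 × A6 → 8 × A7 → …
From A4 to A9 is 5 halving steps: 2^5 = 32.

32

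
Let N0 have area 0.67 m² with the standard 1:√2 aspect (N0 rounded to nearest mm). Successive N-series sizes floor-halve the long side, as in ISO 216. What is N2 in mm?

344 × 486 mm

Let N0's short side be w mm. w · w√2 = 0.67 m² = 670,000 mm², so w ≈ 688.3 mm and w√2 ≈ 973.4 mm → N0 = 688 × 973 mm.
N1: ⌊973/2⌋ × 688 = 486 × 688 mm
N2: ⌊688/2⌋ × 486 = 344 × 486 mm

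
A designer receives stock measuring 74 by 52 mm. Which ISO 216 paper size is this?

Aspect ratio 74/52 ≈ 1.423 — close to the ISO √2 ≈ 1.414.
In the A-series (A0 area = 1 m²): A8 = 52 × 74 mm.

A8 (52 × 74 mm)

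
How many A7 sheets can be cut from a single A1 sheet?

Each ISO step halves the sheet: 1 × A1 → 2 × A2 → 4 × A3 → 8 × A4 → …
From A1 to A7 is 6 halving steps: 2^6 = 64.

64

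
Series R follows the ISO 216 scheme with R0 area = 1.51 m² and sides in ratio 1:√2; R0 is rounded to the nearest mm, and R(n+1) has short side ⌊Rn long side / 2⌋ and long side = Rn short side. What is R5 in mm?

Let R0's short side be w mm. w · w√2 = 1.51 m² = 1,510,000 mm², so w ≈ 1033.3 mm and w√2 ≈ 1461.3 mm → R0 = 1033 × 1461 mm.
R1: ⌊1461/2⌋ × 1033 = 730 × 1033 mm
R2: ⌊1033/2⌋ × 730 = 516 × 730 mm
R3: ⌊730/2⌋ × 516 = 365 × 516 mm
R4: ⌊516/2⌋ × 365 = 258 × 365 mm
R5: ⌊365/2⌋ × 258 = 182 × 258 mm

182 × 258 mm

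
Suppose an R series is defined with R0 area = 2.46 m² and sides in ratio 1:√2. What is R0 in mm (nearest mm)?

1319 × 1865 mm

Let the short side be w mm. Then w · w√2 = 2.46 m² = 2,460,000 mm².
w² = 2,460,000/√2, so w ≈ 1318.9 mm; long side = w√2 ≈ 1865.2 mm.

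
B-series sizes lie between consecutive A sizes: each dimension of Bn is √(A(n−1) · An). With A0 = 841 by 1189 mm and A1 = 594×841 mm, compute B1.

707 × 1000 mm

Short side: √(841 · 594) = √499554 ≈ 706.8 → 707 mm
Long side: √(1189 · 841) = √999949 ≈ 1000.0 → 1000 mm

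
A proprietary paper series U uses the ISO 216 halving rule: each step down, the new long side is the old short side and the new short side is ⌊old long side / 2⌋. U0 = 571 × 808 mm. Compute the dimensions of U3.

202 × 285 mm

U1: ⌊808/2⌋ × 571 = 404 × 571 mm
U2: ⌊571/2⌋ × 404 = 285 × 404 mm
U3: ⌊404/2⌋ × 285 = 202 × 285 mm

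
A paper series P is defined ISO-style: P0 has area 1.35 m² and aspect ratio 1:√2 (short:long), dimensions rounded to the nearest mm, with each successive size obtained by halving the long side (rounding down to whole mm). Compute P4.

Let P0's short side be w mm. w · w√2 = 1.35 m² = 1,350,000 mm², so w ≈ 977.0 mm and w√2 ≈ 1381.7 mm → P0 = 977 × 1382 mm.
P1: ⌊1382/2⌋ × 977 = 691 × 977 mm
P2: ⌊977/2⌋ × 691 = 488 × 691 mm
P3: ⌊691/2⌋ × 488 = 345 × 488 mm
P4: ⌊488/2⌋ × 345 = 244 × 345 mm

244 × 345 mm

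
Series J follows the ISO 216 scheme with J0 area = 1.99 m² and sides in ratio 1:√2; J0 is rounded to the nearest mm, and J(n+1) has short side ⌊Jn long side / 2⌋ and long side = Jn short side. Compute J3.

Let J0's short side be w mm. w · w√2 = 1.99 m² = 1,990,000 mm², so w ≈ 1186.2 mm and w√2 ≈ 1677.6 mm → J0 = 1186 × 1678 mm.
J1: ⌊1678/2⌋ × 1186 = 839 × 1186 mm
J2: ⌊1186/2⌋ × 839 = 593 × 839 mm
J3: ⌊839/2⌋ × 593 = 419 × 593 mm

419 × 593 mm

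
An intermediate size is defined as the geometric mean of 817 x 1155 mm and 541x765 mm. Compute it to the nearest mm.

Short side: √(817 · 541) = √441997 ≈ 664.8 → 665 mm
Long side: √(1155 · 765) = √883575 ≈ 940.0 → 940 mm

665 × 940 mm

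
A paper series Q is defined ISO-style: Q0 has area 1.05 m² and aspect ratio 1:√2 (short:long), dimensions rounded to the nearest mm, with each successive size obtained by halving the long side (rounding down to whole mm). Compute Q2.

431 × 609 mm

Let Q0's short side be w mm. w · w√2 = 1.05 m² = 1,050,000 mm², so w ≈ 861.7 mm and w√2 ≈ 1218.6 mm → Q0 = 862 × 1219 mm.
Q1: ⌊1219/2⌋ × 862 = 609 × 862 mm
Q2: ⌊862/2⌋ × 609 = 431 × 609 mm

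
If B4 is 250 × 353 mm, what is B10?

31 × 44 mm

B5: ⌊353/2⌋ × 250 = 176 × 250 mm
B6: ⌊250/2⌋ × 176 = 125 × 176 mm
B7: ⌊176/2⌋ × 125 = 88 × 125 mm
B8: ⌊125/2⌋ × 88 = 62 × 88 mm
B9: ⌊88/2⌋ × 62 = 44 × 62 mm
B10: ⌊62/2⌋ × 44 = 31 × 44 mm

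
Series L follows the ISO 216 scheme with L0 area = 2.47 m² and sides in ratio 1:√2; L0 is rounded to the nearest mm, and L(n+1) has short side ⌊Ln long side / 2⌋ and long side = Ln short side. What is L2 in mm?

661 × 934 mm

Let L0's short side be w mm. w · w√2 = 2.47 m² = 2,470,000 mm², so w ≈ 1321.6 mm and w√2 ≈ 1869.0 mm → L0 = 1322 × 1869 mm.
L1: ⌊1869/2⌋ × 1322 = 934 × 1322 mm
L2: ⌊1322/2⌋ × 934 = 661 × 934 mm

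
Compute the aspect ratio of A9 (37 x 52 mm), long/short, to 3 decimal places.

1.405

52 / 37 = 1.405
ISO 216 targets √2 ≈ 1.414; the -0.009 deviation is from mm rounding.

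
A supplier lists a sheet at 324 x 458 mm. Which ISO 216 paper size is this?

Aspect ratio 458/324 ≈ 1.414 — close to the ISO √2 ≈ 1.414.
In the C-series (envelope sizes, between A and B): C3 = 324 × 458 mm.

C3 (324 × 458 mm)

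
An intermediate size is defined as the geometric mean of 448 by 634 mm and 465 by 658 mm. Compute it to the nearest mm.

Short side: √(448 · 465) = √208320 ≈ 456.4 → 456 mm
Long side: √(634 · 658) = √417172 ≈ 645.9 → 646 mm

456 × 646 mm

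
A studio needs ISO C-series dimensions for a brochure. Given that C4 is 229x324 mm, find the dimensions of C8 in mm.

C5: ⌊324/2⌋ × 229 = 162 × 229 mm
C6: ⌊229/2⌋ × 162 = 114 × 162 mm
C7: ⌊162/2⌋ × 114 = 81 × 114 mm
C8: ⌊114/2⌋ × 81 = 57 × 81 mm

57 × 81 mm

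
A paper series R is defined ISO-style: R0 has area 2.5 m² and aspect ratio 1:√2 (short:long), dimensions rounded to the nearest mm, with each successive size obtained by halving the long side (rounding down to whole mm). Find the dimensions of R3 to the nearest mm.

470 × 665 mm

Let R0's short side be w mm. w · w√2 = 2.5 m² = 2,500,000 mm², so w ≈ 1329.6 mm and w√2 ≈ 1880.3 mm → R0 = 1330 × 1880 mm.
R1: ⌊1880/2⌋ × 1330 = 940 × 1330 mm
R2: ⌊1330/2⌋ × 940 = 665 × 940 mm
R3: ⌊940/2⌋ × 665 = 470 × 665 mm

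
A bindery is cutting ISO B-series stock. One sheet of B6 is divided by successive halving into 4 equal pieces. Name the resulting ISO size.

B8

4 = 2^2, so 2 halving steps.
B6 → B7 → … → B8 after 2 steps.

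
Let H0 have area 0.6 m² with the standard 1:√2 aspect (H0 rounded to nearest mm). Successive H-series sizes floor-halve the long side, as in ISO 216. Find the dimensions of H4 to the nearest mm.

Let H0's short side be w mm. w · w√2 = 0.6 m² = 600,000 mm², so w ≈ 651.4 mm and w√2 ≈ 921.2 mm → H0 = 651 × 921 mm.
H1: ⌊921/2⌋ × 651 = 460 × 651 mm
H2: ⌊651/2⌋ × 460 = 325 × 460 mm
H3: ⌊460/2⌋ × 325 = 230 × 325 mm
H4: ⌊325/2⌋ × 230 = 162 × 230 mm

162 × 230 mm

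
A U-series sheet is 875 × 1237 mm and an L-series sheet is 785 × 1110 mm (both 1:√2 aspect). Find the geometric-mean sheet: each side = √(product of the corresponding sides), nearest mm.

829 × 1172 mm

Short side: √(875 · 785) = √686875 ≈ 828.8 → 829 mm
Long side: √(1237 · 1110) = √1373070 ≈ 1171.8 → 1172 mm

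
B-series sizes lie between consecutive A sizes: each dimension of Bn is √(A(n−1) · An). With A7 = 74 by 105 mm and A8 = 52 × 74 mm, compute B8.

Short side: √(74 · 52) = √3848 ≈ 62.0 → 62 mm
Long side: √(105 · 74) = √7770 ≈ 88.1 → 88 mm

62 × 88 mm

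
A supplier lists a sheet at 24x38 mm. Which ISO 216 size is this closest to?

A10 (26 × 37 mm)

Aspect ratio 38/24 ≈ 1.583 (ISO target is √2 ≈ 1.414).
In the A-series (A0 area = 1 m²): A10 = 26 × 37 mm.
Off by 3 mm total — nearest standard size.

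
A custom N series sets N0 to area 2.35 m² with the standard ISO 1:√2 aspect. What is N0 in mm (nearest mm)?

1289 × 1823 mm

Let the short side be w mm. Then w · w√2 = 2.35 m² = 2,350,000 mm².
w² = 2,350,000/√2, so w ≈ 1289.1 mm; long side = w√2 ≈ 1823.0 mm.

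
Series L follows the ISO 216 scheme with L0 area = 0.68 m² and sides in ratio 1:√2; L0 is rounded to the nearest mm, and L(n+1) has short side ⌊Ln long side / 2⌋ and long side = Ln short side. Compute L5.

122 × 173 mm

Let L0's short side be w mm. w · w√2 = 0.68 m² = 680,000 mm², so w ≈ 693.4 mm and w√2 ≈ 980.6 mm → L0 = 693 × 981 mm.
L1: ⌊981/2⌋ × 693 = 490 × 693 mm
L2: ⌊693/2⌋ × 490 = 346 × 490 mm
L3: ⌊490/2⌋ × 346 = 245 × 346 mm
L4: ⌊346/2⌋ × 245 = 173 × 245 mm
L5: ⌊245/2⌋ × 173 = 122 × 173 mm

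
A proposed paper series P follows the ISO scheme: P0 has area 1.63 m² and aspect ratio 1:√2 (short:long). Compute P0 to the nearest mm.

1074 × 1518 mm

Let the short side be w mm. Then w · w√2 = 1.63 m² = 1,630,000 mm².
w² = 1,630,000/√2, so w ≈ 1073.6 mm; long side = w√2 ≈ 1518.3 mm.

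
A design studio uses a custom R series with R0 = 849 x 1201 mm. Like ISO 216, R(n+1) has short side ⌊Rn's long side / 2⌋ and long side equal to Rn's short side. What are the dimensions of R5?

R1 = 600 × 849 mm (from R0 by 1 halving).
R2: ⌊849/2⌋ × 600 = 424 × 600 mm
R3: ⌊600/2⌋ × 424 = 300 × 424 mm
R4: ⌊424/2⌋ × 300 = 212 × 300 mm
R5: ⌊300/2⌋ × 212 = 150 × 212 mm

150 × 212 mm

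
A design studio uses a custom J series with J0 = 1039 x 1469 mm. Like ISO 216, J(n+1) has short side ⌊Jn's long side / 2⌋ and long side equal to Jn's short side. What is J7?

J1 = 734 × 1039 mm (from J0 by 1 halving).
J2: ⌊1039/2⌋ × 734 = 519 × 734 mm
J3: ⌊734/2⌋ × 519 = 367 × 519 mm
J4: ⌊519/2⌋ × 367 = 259 × 367 mm
J5: ⌊367/2⌋ × 259 = 183 × 259 mm
J6: ⌊259/2⌋ × 183 = 129 × 183 mm
J7: ⌊183/2⌋ × 129 = 91 × 129 mm

91 × 129 mm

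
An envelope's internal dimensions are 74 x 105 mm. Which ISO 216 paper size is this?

A7 (74 × 105 mm)

Aspect ratio 105/74 ≈ 1.419 — close to the ISO √2 ≈ 1.414.
In the A-series (A0 area = 1 m²): A7 = 74 × 105 mm.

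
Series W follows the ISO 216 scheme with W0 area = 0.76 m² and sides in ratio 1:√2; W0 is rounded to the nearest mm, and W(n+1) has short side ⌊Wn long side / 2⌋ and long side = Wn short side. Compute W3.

259 × 366 mm

Let W0's short side be w mm. w · w√2 = 0.76 m² = 760,000 mm², so w ≈ 733.1 mm and w√2 ≈ 1036.7 mm → W0 = 733 × 1037 mm.
W1: ⌊1037/2⌋ × 733 = 518 × 733 mm
W2: ⌊733/2⌋ × 518 = 366 × 518 mm
W3: ⌊518/2⌋ × 366 = 259 × 366 mm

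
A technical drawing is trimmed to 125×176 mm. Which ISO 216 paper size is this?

B6 (125 × 176 mm)

Aspect ratio 176/125 ≈ 1.408 — close to the ISO √2 ≈ 1.414.
In the B-series (B0 = 1000 × 1414 mm): B6 = 125 × 176 mm.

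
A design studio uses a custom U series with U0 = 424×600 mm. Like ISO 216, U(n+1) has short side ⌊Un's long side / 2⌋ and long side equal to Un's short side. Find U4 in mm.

U1: ⌊600/2⌋ × 424 = 300 × 424 mm
U2: ⌊424/2⌋ × 300 = 212 × 300 mm
U3: ⌊300/2⌋ × 212 = 150 × 212 mm
U4: ⌊212/2⌋ × 150 = 106 × 150 mm

106 × 150 mm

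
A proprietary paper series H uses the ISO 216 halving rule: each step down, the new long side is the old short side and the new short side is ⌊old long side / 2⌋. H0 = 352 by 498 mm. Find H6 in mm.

44 × 62 mm

H1: ⌊498/2⌋ × 352 = 249 × 352 mm
H2: ⌊352/2⌋ × 249 = 176 × 249 mm
H3: ⌊249/2⌋ × 176 = 124 × 176 mm
H4: ⌊176/2⌋ × 124 = 88 × 124 mm
H5: ⌊124/2⌋ × 88 = 62 × 88 mm
H6: ⌊88/2⌋ × 62 = 44 × 62 mm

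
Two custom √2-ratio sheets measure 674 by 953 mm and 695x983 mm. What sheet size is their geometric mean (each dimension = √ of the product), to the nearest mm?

Short side: √(674 · 695) = √468430 ≈ 684.4 → 684 mm
Long side: √(953 · 983) = √936799 ≈ 967.9 → 968 mm

684 × 968 mm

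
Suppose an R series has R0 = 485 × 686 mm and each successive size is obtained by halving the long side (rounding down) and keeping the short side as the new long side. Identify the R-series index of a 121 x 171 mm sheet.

R4

R0: 485 × 686 mm
R1: 343 × 485 mm
R2: 242 × 343 mm
R3: 171 × 242 mm
R4: 121 × 171 mm
R5: 85 × 121 mm
→ matches R4.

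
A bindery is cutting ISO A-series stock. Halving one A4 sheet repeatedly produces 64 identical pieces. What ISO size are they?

64 = 2^6, so 6 halving steps.
A4 → A5 → … → A10 after 6 steps.

A10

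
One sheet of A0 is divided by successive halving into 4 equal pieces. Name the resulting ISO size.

A2

4 = 2^2, so 2 halving steps.
A0 → A1 → … → A2 after 2 steps.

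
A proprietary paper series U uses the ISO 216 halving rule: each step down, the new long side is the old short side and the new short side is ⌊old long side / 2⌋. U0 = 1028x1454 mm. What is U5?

181 × 257 mm

U1: ⌊1454/2⌋ × 1028 = 727 × 1028 mm
U2: ⌊1028/2⌋ × 727 = 514 × 727 mm
U3: ⌊727/2⌋ × 514 = 363 × 514 mm
U4: ⌊514/2⌋ × 363 = 257 × 363 mm
U5: ⌊363/2⌋ × 257 = 181 × 257 mm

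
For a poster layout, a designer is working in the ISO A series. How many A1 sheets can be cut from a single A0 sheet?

2

Each ISO step halves the sheet: 1 × A0 → 2 × A1
From A0 to A1 is 1 halving step: 2^1 = 2.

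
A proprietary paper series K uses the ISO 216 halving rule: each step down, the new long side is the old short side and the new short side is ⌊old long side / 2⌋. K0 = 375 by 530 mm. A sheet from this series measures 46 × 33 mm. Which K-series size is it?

K7

K0: 375 × 530 mm
K1: 265 × 375 mm
K2: 187 × 265 mm
K3: 132 × 187 mm
K4: 93 × 132 mm
K5: 66 × 93 mm
K6: 46 × 66 mm
K7: 33 × 46 mm
K8: 23 × 33 mm
→ matches K7.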